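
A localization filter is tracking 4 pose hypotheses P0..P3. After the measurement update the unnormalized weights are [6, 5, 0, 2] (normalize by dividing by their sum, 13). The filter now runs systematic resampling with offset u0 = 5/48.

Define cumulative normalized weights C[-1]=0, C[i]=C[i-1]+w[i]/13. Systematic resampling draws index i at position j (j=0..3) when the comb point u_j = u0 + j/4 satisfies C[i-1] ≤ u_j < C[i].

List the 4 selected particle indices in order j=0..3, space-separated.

C = [6/13, 11/13, 11/13, 1]
j=0: u_0=5/48 ∈ [0, 6/13) → index 0
j=1: u_1=17/48 ∈ [0, 6/13) → index 0
j=2: u_2=29/48 ∈ [6/13, 11/13) → index 1
j=3: u_3=41/48 ∈ [11/13, 1) → index 3

0 0 1 3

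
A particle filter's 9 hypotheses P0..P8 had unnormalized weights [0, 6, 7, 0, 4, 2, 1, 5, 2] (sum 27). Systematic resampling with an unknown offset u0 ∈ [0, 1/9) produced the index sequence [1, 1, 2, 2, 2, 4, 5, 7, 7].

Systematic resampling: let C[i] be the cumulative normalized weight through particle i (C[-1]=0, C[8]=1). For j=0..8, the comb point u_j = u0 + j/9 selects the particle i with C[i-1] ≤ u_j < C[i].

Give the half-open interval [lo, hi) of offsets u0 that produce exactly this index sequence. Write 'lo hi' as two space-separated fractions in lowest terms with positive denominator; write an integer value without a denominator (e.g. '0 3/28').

0 1/27

C = [0, 2/9, 13/27, 13/27, 17/27, 19/27, 20/27, 25/27, 1]
j=0 picked index 1: u0 ∈ [0, 2/9)
j=1 picked index 1: u0 ∈ [-1/9, 1/9)
j=2 picked index 2: u0 ∈ [0, 7/27)
j=3 picked index 2: u0 ∈ [-1/9, 4/27)
j=4 picked index 2: u0 ∈ [-2/9, 1/27)
j=5 picked index 4: u0 ∈ [-2/27, 2/27)
j=6 picked index 5: u0 ∈ [-1/27, 1/27)
j=7 picked index 7: u0 ∈ [-1/27, 4/27)
j=8 picked index 7: u0 ∈ [-4/27, 1/27)
intersection: [0, 1/27)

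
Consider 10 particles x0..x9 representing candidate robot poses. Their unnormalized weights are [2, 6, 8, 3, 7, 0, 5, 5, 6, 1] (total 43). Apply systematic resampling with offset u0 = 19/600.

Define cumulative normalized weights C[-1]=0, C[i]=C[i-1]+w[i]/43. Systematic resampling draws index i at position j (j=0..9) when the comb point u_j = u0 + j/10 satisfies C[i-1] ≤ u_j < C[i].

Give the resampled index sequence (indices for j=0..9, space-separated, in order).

0 1 2 2 3 4 6 7 7 8

C = [2/43, 8/43, 16/43, 19/43, 26/43, 26/43, 31/43, 36/43, 42/43, 1]
j=0: u_0=19/600 ∈ [0, 2/43) → index 0
j=1: u_1=79/600 ∈ [2/43, 8/43) → index 1
j=2: u_2=139/600 ∈ [8/43, 16/43) → index 2
j=3: u_3=199/600 ∈ [8/43, 16/43) → index 2
j=4: u_4=259/600 ∈ [16/43, 19/43) → index 3
j=5: u_5=319/600 ∈ [19/43, 26/43) → index 4
j=6: u_6=379/600 ∈ [26/43, 31/43) → index 6
j=7: u_7=439/600 ∈ [31/43, 36/43) → index 7
j=8: u_8=499/600 ∈ [31/43, 36/43) → index 7
j=9: u_9=559/600 ∈ [36/43, 42/43) → index 8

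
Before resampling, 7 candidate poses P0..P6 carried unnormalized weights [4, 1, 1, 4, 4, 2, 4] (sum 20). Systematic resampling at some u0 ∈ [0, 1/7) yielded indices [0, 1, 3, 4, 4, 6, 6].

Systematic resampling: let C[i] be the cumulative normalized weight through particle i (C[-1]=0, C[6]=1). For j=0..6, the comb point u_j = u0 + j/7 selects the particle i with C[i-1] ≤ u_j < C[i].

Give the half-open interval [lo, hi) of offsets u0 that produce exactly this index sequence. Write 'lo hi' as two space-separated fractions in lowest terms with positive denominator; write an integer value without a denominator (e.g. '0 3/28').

C = [1/5, 1/4, 3/10, 1/2, 7/10, 4/5, 1]
j=0 picked index 0: u0 ∈ [0, 1/5)
j=1 picked index 1: u0 ∈ [2/35, 3/28)
j=2 picked index 3: u0 ∈ [1/70, 3/14)
j=3 picked index 4: u0 ∈ [1/14, 19/70)
j=4 picked index 4: u0 ∈ [-1/14, 9/70)
j=5 picked index 6: u0 ∈ [3/35, 2/7)
j=6 picked index 6: u0 ∈ [-2/35, 1/7)
intersection: [3/35, 3/28)

3/35 3/28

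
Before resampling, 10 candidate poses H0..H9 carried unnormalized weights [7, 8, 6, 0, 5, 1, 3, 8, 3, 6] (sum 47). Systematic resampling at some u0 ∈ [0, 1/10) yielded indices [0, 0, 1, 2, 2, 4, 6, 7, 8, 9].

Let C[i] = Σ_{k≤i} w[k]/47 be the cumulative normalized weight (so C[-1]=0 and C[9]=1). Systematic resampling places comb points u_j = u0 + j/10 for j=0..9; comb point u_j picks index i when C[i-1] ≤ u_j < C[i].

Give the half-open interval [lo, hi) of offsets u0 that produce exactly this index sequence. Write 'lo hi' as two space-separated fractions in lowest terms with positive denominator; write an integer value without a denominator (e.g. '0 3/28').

9/470 9/235

C = [7/47, 15/47, 21/47, 21/47, 26/47, 27/47, 30/47, 38/47, 41/47, 1]
j=0 picked index 0: u0 ∈ [0, 7/47)
j=1 picked index 0: u0 ∈ [-1/10, 23/470)
j=2 picked index 1: u0 ∈ [-12/235, 28/235)
j=3 picked index 2: u0 ∈ [9/470, 69/470)
j=4 picked index 2: u0 ∈ [-19/235, 11/235)
j=5 picked index 4: u0 ∈ [-5/94, 5/94)
j=6 picked index 6: u0 ∈ [-6/235, 9/235)
j=7 picked index 7: u0 ∈ [-29/470, 51/470)
j=8 picked index 8: u0 ∈ [2/235, 17/235)
j=9 picked index 9: u0 ∈ [-13/470, 1/10)
intersection: [9/470, 9/235)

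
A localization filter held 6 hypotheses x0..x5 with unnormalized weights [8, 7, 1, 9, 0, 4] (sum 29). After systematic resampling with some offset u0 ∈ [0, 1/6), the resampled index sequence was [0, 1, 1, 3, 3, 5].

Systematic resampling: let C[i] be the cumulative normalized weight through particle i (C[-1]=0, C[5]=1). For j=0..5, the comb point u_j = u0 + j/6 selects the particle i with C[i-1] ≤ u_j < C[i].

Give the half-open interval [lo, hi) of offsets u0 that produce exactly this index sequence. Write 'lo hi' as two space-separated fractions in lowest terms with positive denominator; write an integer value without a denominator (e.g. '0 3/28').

C = [8/29, 15/29, 16/29, 25/29, 25/29, 1]
j=0 picked index 0: u0 ∈ [0, 8/29)
j=1 picked index 1: u0 ∈ [19/174, 61/174)
j=2 picked index 1: u0 ∈ [-5/87, 16/87)
j=3 picked index 3: u0 ∈ [3/58, 21/58)
j=4 picked index 3: u0 ∈ [-10/87, 17/87)
j=5 picked index 5: u0 ∈ [5/174, 1/6)
intersection: [19/174, 1/6)

19/174 1/6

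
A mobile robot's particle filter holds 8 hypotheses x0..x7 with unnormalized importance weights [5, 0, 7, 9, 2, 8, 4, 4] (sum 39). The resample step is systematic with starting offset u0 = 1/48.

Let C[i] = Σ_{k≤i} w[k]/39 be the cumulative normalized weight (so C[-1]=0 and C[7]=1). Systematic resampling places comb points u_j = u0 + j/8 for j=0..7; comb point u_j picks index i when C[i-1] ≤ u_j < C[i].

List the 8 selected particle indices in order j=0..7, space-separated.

C = [5/39, 5/39, 4/13, 7/13, 23/39, 31/39, 35/39, 1]
j=0: u_0=1/48 ∈ [0, 5/39) → index 0
j=1: u_1=7/48 ∈ [5/39, 4/13) → index 2
j=2: u_2=13/48 ∈ [5/39, 4/13) → index 2
j=3: u_3=19/48 ∈ [4/13, 7/13) → index 3
j=4: u_4=25/48 ∈ [4/13, 7/13) → index 3
j=5: u_5=31/48 ∈ [23/39, 31/39) → index 5
j=6: u_6=37/48 ∈ [23/39, 31/39) → index 5
j=7: u_7=43/48 ∈ [31/39, 35/39) → index 6

0 2 2 3 3 5 5 6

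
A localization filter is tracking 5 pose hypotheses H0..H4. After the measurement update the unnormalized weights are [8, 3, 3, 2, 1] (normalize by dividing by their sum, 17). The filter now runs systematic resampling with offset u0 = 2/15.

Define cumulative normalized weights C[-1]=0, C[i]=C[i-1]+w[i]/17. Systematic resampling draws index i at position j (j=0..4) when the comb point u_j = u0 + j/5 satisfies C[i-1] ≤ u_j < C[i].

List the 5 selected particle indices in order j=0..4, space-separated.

0 0 1 2 3

C = [8/17, 11/17, 14/17, 16/17, 1]
j=0: u_0=2/15 ∈ [0, 8/17) → index 0
j=1: u_1=1/3 ∈ [0, 8/17) → index 0
j=2: u_2=8/15 ∈ [8/17, 11/17) → index 1
j=3: u_3=11/15 ∈ [11/17, 14/17) → index 2
j=4: u_4=14/15 ∈ [14/17, 16/17) → index 3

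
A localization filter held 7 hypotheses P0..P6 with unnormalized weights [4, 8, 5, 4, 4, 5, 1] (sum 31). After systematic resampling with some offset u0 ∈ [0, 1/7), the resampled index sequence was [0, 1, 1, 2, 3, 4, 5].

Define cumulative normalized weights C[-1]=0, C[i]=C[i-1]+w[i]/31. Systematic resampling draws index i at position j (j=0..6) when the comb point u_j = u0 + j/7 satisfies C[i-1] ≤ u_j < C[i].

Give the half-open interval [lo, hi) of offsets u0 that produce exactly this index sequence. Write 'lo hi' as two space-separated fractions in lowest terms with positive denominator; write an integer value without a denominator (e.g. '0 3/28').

0 20/217

C = [4/31, 12/31, 17/31, 21/31, 25/31, 30/31, 1]
j=0 picked index 0: u0 ∈ [0, 4/31)
j=1 picked index 1: u0 ∈ [-3/217, 53/217)
j=2 picked index 1: u0 ∈ [-34/217, 22/217)
j=3 picked index 2: u0 ∈ [-9/217, 26/217)
j=4 picked index 3: u0 ∈ [-5/217, 23/217)
j=5 picked index 4: u0 ∈ [-8/217, 20/217)
j=6 picked index 5: u0 ∈ [-11/217, 24/217)
intersection: [0, 20/217)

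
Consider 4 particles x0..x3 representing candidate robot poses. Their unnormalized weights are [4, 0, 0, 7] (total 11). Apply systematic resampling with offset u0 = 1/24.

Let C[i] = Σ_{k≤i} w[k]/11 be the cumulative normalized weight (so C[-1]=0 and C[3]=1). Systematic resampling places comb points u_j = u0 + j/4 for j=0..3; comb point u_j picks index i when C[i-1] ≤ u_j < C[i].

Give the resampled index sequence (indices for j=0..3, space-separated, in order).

C = [4/11, 4/11, 4/11, 1]
j=0: u_0=1/24 ∈ [0, 4/11) → index 0
j=1: u_1=7/24 ∈ [0, 4/11) → index 0
j=2: u_2=13/24 ∈ [4/11, 1) → index 3
j=3: u_3=19/24 ∈ [4/11, 1) → index 3

0 0 3 3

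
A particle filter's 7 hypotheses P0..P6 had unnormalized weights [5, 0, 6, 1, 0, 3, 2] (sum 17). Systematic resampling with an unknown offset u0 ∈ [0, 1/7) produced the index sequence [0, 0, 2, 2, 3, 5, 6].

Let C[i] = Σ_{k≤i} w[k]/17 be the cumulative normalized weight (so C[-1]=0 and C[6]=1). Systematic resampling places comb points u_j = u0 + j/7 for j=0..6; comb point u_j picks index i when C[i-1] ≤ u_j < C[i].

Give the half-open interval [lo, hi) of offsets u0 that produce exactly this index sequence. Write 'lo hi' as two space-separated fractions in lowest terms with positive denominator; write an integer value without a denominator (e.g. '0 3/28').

C = [5/17, 5/17, 11/17, 12/17, 12/17, 15/17, 1]
j=0 picked index 0: u0 ∈ [0, 5/17)
j=1 picked index 0: u0 ∈ [-1/7, 18/119)
j=2 picked index 2: u0 ∈ [1/119, 43/119)
j=3 picked index 2: u0 ∈ [-16/119, 26/119)
j=4 picked index 3: u0 ∈ [9/119, 16/119)
j=5 picked index 5: u0 ∈ [-1/119, 20/119)
j=6 picked index 6: u0 ∈ [3/119, 1/7)
intersection: [9/119, 16/119)

9/119 16/119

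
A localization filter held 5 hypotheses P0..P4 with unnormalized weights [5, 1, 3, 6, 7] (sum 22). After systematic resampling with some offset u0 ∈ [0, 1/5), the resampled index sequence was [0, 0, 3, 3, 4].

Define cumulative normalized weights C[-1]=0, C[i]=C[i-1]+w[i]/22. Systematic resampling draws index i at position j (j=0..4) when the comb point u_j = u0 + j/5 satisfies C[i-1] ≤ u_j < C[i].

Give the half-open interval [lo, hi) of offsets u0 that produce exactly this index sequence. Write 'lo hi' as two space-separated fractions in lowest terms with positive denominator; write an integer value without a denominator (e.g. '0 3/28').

C = [5/22, 3/11, 9/22, 15/22, 1]
j=0 picked index 0: u0 ∈ [0, 5/22)
j=1 picked index 0: u0 ∈ [-1/5, 3/110)
j=2 picked index 3: u0 ∈ [1/110, 31/110)
j=3 picked index 3: u0 ∈ [-21/110, 9/110)
j=4 picked index 4: u0 ∈ [-13/110, 1/5)
intersection: [1/110, 3/110)

1/110 3/110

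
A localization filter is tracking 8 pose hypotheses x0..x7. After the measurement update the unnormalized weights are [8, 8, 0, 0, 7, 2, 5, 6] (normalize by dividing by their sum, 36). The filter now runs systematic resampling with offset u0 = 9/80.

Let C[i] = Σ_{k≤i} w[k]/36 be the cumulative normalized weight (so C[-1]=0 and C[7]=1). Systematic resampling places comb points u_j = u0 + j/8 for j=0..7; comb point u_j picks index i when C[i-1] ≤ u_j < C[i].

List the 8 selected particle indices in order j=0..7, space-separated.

0 1 1 4 4 6 7 7

C = [2/9, 4/9, 4/9, 4/9, 23/36, 25/36, 5/6, 1]
j=0: u_0=9/80 ∈ [0, 2/9) → index 0
j=1: u_1=19/80 ∈ [2/9, 4/9) → index 1
j=2: u_2=29/80 ∈ [2/9, 4/9) → index 1
j=3: u_3=39/80 ∈ [4/9, 23/36) → index 4
j=4: u_4=49/80 ∈ [4/9, 23/36) → index 4
j=5: u_5=59/80 ∈ [25/36, 5/6) → index 6
j=6: u_6=69/80 ∈ [5/6, 1) → index 7
j=7: u_7=79/80 ∈ [5/6, 1) → index 7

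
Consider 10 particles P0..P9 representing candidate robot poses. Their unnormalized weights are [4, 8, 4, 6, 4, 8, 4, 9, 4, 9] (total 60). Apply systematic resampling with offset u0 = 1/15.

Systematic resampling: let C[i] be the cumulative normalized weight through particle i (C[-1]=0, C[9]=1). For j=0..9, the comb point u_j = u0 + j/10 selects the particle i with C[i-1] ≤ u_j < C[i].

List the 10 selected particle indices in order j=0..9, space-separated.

1 1 3 4 5 6 7 7 9 9

C = [1/15, 1/5, 4/15, 11/30, 13/30, 17/30, 19/30, 47/60, 17/20, 1]
j=0: u_0=1/15 ∈ [1/15, 1/5) → index 1
j=1: u_1=1/6 ∈ [1/15, 1/5) → index 1
j=2: u_2=4/15 ∈ [4/15, 11/30) → index 3
j=3: u_3=11/30 ∈ [11/30, 13/30) → index 4
j=4: u_4=7/15 ∈ [13/30, 17/30) → index 5
j=5: u_5=17/30 ∈ [17/30, 19/30) → index 6
j=6: u_6=2/3 ∈ [19/30, 47/60) → index 7
j=7: u_7=23/30 ∈ [19/30, 47/60) → index 7
j=8: u_8=13/15 ∈ [17/20, 1) → index 9
j=9: u_9=29/30 ∈ [17/20, 1) → index 9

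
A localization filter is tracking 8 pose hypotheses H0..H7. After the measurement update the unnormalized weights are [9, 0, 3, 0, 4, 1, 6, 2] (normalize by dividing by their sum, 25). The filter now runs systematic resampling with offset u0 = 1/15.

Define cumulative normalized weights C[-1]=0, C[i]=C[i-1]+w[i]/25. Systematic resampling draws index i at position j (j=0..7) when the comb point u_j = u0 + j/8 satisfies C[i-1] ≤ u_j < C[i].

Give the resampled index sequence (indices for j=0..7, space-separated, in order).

0 0 0 2 4 6 6 7

C = [9/25, 9/25, 12/25, 12/25, 16/25, 17/25, 23/25, 1]
j=0: u_0=1/15 ∈ [0, 9/25) → index 0
j=1: u_1=23/120 ∈ [0, 9/25) → index 0
j=2: u_2=19/60 ∈ [0, 9/25) → index 0
j=3: u_3=53/120 ∈ [9/25, 12/25) → index 2
j=4: u_4=17/30 ∈ [12/25, 16/25) → index 4
j=5: u_5=83/120 ∈ [17/25, 23/25) → index 6
j=6: u_6=49/60 ∈ [17/25, 23/25) → index 6
j=7: u_7=113/120 ∈ [23/25, 1) → index 7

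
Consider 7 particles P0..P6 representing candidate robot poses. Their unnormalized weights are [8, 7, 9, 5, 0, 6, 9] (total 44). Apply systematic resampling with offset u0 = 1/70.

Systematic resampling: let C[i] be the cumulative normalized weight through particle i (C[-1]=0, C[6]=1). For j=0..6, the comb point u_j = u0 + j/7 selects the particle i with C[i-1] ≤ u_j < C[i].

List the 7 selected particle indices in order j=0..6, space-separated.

0 0 1 2 3 5 6

C = [2/11, 15/44, 6/11, 29/44, 29/44, 35/44, 1]
j=0: u_0=1/70 ∈ [0, 2/11) → index 0
j=1: u_1=11/70 ∈ [0, 2/11) → index 0
j=2: u_2=3/10 ∈ [2/11, 15/44) → index 1
j=3: u_3=31/70 ∈ [15/44, 6/11) → index 2
j=4: u_4=41/70 ∈ [6/11, 29/44) → index 3
j=5: u_5=51/70 ∈ [29/44, 35/44) → index 5
j=6: u_6=61/70 ∈ [35/44, 1) → index 6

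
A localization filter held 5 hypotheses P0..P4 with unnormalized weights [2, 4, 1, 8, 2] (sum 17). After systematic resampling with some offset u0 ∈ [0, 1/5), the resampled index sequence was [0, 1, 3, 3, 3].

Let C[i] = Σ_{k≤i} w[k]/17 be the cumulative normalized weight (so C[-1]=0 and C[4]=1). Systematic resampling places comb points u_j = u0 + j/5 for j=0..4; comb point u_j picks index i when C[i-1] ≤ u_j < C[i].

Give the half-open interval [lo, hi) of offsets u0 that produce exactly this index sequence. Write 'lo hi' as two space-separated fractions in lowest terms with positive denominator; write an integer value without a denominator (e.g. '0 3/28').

1/85 7/85

C = [2/17, 6/17, 7/17, 15/17, 1]
j=0 picked index 0: u0 ∈ [0, 2/17)
j=1 picked index 1: u0 ∈ [-7/85, 13/85)
j=2 picked index 3: u0 ∈ [1/85, 41/85)
j=3 picked index 3: u0 ∈ [-16/85, 24/85)
j=4 picked index 3: u0 ∈ [-33/85, 7/85)
intersection: [1/85, 7/85)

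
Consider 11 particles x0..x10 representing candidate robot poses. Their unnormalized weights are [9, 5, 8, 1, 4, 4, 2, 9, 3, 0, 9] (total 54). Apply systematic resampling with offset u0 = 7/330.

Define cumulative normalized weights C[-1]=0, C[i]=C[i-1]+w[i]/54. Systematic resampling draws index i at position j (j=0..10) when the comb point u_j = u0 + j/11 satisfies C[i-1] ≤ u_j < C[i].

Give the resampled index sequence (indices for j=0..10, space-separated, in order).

0 0 1 2 2 4 5 7 7 10 10

C = [1/6, 7/27, 11/27, 23/54, 1/2, 31/54, 11/18, 7/9, 5/6, 5/6, 1]
j=0: u_0=7/330 ∈ [0, 1/6) → index 0
j=1: u_1=37/330 ∈ [0, 1/6) → index 0
j=2: u_2=67/330 ∈ [1/6, 7/27) → index 1
j=3: u_3=97/330 ∈ [7/27, 11/27) → index 2
j=4: u_4=127/330 ∈ [7/27, 11/27) → index 2
j=5: u_5=157/330 ∈ [23/54, 1/2) → index 4
j=6: u_6=17/30 ∈ [1/2, 31/54) → index 5
j=7: u_7=217/330 ∈ [11/18, 7/9) → index 7
j=8: u_8=247/330 ∈ [11/18, 7/9) → index 7
j=9: u_9=277/330 ∈ [5/6, 1) → index 10
j=10: u_10=307/330 ∈ [5/6, 1) → index 10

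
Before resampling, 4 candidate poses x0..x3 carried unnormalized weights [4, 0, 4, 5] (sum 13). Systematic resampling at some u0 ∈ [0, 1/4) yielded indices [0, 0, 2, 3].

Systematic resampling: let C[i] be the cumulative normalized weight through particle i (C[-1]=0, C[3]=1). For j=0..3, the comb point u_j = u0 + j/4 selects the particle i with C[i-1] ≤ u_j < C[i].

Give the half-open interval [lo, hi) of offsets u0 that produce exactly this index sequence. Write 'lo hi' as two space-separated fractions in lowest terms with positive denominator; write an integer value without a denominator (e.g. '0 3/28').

C = [4/13, 4/13, 8/13, 1]
j=0 picked index 0: u0 ∈ [0, 4/13)
j=1 picked index 0: u0 ∈ [-1/4, 3/52)
j=2 picked index 2: u0 ∈ [-5/26, 3/26)
j=3 picked index 3: u0 ∈ [-7/52, 1/4)
intersection: [0, 3/52)

0 3/52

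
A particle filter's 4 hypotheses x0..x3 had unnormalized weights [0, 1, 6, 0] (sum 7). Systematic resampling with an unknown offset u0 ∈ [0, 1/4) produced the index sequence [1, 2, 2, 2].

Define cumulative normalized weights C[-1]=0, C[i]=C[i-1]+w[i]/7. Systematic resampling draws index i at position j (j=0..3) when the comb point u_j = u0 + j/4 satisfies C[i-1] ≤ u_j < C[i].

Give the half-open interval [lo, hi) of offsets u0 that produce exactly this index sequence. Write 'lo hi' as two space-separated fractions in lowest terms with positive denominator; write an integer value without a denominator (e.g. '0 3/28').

C = [0, 1/7, 1, 1]
j=0 picked index 1: u0 ∈ [0, 1/7)
j=1 picked index 2: u0 ∈ [-3/28, 3/4)
j=2 picked index 2: u0 ∈ [-5/14, 1/2)
j=3 picked index 2: u0 ∈ [-17/28, 1/4)
intersection: [0, 1/7)

0 1/7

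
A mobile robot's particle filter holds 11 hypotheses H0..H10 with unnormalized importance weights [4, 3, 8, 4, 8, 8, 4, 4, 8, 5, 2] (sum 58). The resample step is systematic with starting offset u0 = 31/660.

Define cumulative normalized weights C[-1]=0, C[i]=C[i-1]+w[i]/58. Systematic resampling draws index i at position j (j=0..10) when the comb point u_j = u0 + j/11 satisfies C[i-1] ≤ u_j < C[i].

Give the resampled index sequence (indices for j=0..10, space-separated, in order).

0 2 2 3 4 5 5 7 8 8 9

C = [2/29, 7/58, 15/58, 19/58, 27/58, 35/58, 39/58, 43/58, 51/58, 28/29, 1]
j=0: u_0=31/660 ∈ [0, 2/29) → index 0
j=1: u_1=91/660 ∈ [7/58, 15/58) → index 2
j=2: u_2=151/660 ∈ [7/58, 15/58) → index 2
j=3: u_3=211/660 ∈ [15/58, 19/58) → index 3
j=4: u_4=271/660 ∈ [19/58, 27/58) → index 4
j=5: u_5=331/660 ∈ [27/58, 35/58) → index 5
j=6: u_6=391/660 ∈ [27/58, 35/58) → index 5
j=7: u_7=41/60 ∈ [39/58, 43/58) → index 7
j=8: u_8=511/660 ∈ [43/58, 51/58) → index 8
j=9: u_9=571/660 ∈ [43/58, 51/58) → index 8
j=10: u_10=631/660 ∈ [51/58, 28/29) → index 9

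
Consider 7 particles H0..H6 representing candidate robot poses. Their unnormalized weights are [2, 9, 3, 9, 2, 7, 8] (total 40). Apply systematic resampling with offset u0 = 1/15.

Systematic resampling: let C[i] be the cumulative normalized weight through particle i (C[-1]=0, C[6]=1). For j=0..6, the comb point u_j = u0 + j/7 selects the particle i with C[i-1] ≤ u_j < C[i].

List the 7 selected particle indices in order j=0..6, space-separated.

1 1 3 3 5 5 6

C = [1/20, 11/40, 7/20, 23/40, 5/8, 4/5, 1]
j=0: u_0=1/15 ∈ [1/20, 11/40) → index 1
j=1: u_1=22/105 ∈ [1/20, 11/40) → index 1
j=2: u_2=37/105 ∈ [7/20, 23/40) → index 3
j=3: u_3=52/105 ∈ [7/20, 23/40) → index 3
j=4: u_4=67/105 ∈ [5/8, 4/5) → index 5
j=5: u_5=82/105 ∈ [5/8, 4/5) → index 5
j=6: u_6=97/105 ∈ [4/5, 1) → index 6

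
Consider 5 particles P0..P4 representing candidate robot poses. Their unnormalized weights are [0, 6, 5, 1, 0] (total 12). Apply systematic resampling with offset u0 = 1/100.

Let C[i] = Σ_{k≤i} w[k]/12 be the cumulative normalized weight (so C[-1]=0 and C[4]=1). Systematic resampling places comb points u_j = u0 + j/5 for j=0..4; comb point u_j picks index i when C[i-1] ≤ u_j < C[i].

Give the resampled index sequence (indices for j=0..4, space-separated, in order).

1 1 1 2 2

C = [0, 1/2, 11/12, 1, 1]
j=0: u_0=1/100 ∈ [0, 1/2) → index 1
j=1: u_1=21/100 ∈ [0, 1/2) → index 1
j=2: u_2=41/100 ∈ [0, 1/2) → index 1
j=3: u_3=61/100 ∈ [1/2, 11/12) → index 2
j=4: u_4=81/100 ∈ [1/2, 11/12) → index 2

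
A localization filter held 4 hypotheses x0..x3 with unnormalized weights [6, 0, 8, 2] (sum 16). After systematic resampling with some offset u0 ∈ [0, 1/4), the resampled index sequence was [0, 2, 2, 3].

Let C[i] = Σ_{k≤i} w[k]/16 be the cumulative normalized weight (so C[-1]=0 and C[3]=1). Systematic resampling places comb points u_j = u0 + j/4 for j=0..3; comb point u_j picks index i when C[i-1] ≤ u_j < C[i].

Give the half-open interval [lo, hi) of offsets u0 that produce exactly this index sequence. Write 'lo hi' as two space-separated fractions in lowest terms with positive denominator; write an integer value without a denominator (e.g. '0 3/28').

1/8 1/4

C = [3/8, 3/8, 7/8, 1]
j=0 picked index 0: u0 ∈ [0, 3/8)
j=1 picked index 2: u0 ∈ [1/8, 5/8)
j=2 picked index 2: u0 ∈ [-1/8, 3/8)
j=3 picked index 3: u0 ∈ [1/8, 1/4)
intersection: [1/8, 1/4)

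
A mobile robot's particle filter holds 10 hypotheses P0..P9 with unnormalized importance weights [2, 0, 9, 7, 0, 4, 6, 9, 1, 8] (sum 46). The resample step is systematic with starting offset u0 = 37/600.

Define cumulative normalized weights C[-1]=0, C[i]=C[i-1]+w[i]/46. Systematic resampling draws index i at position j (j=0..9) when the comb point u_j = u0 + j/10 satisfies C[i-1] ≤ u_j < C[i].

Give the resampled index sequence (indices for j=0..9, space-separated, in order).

2 2 3 3 5 6 7 7 9 9

C = [1/23, 1/23, 11/46, 9/23, 9/23, 11/23, 14/23, 37/46, 19/23, 1]
j=0: u_0=37/600 ∈ [1/23, 11/46) → index 2
j=1: u_1=97/600 ∈ [1/23, 11/46) → index 2
j=2: u_2=157/600 ∈ [11/46, 9/23) → index 3
j=3: u_3=217/600 ∈ [11/46, 9/23) → index 3
j=4: u_4=277/600 ∈ [9/23, 11/23) → index 5
j=5: u_5=337/600 ∈ [11/23, 14/23) → index 6
j=6: u_6=397/600 ∈ [14/23, 37/46) → index 7
j=7: u_7=457/600 ∈ [14/23, 37/46) → index 7
j=8: u_8=517/600 ∈ [19/23, 1) → index 9
j=9: u_9=577/600 ∈ [19/23, 1) → index 9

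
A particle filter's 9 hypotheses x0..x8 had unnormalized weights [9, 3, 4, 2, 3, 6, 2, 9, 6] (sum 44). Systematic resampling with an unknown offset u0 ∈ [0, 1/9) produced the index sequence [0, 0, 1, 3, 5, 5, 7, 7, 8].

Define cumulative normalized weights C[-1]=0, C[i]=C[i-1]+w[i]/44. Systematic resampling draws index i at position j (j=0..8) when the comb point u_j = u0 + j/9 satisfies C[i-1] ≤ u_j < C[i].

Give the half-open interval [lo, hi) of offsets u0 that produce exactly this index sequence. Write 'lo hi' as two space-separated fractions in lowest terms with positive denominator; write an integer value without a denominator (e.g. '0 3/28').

13/396 5/99

C = [9/44, 3/11, 4/11, 9/22, 21/44, 27/44, 29/44, 19/22, 1]
j=0 picked index 0: u0 ∈ [0, 9/44)
j=1 picked index 0: u0 ∈ [-1/9, 37/396)
j=2 picked index 1: u0 ∈ [-7/396, 5/99)
j=3 picked index 3: u0 ∈ [1/33, 5/66)
j=4 picked index 5: u0 ∈ [13/396, 67/396)
j=5 picked index 5: u0 ∈ [-31/396, 23/396)
j=6 picked index 7: u0 ∈ [-1/132, 13/66)
j=7 picked index 7: u0 ∈ [-47/396, 17/198)
j=8 picked index 8: u0 ∈ [-5/198, 1/9)
intersection: [13/396, 5/99)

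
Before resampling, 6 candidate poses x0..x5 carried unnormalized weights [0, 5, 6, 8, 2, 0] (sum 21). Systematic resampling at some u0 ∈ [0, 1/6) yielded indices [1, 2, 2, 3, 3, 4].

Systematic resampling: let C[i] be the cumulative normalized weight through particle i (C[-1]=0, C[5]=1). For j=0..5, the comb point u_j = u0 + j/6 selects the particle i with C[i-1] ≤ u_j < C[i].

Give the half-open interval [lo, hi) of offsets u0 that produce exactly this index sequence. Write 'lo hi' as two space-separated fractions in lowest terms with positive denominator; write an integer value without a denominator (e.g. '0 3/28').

C = [0, 5/21, 11/21, 19/21, 1, 1]
j=0 picked index 1: u0 ∈ [0, 5/21)
j=1 picked index 2: u0 ∈ [1/14, 5/14)
j=2 picked index 2: u0 ∈ [-2/21, 4/21)
j=3 picked index 3: u0 ∈ [1/42, 17/42)
j=4 picked index 3: u0 ∈ [-1/7, 5/21)
j=5 picked index 4: u0 ∈ [1/14, 1/6)
intersection: [1/14, 1/6)

1/14 1/6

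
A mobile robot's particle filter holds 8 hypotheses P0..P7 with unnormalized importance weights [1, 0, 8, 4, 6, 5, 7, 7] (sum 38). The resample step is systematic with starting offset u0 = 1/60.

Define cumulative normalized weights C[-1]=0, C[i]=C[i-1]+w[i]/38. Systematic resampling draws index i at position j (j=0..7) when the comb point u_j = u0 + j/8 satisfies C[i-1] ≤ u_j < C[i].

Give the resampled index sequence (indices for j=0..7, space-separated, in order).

C = [1/38, 1/38, 9/38, 13/38, 1/2, 12/19, 31/38, 1]
j=0: u_0=1/60 ∈ [0, 1/38) → index 0
j=1: u_1=17/120 ∈ [1/38, 9/38) → index 2
j=2: u_2=4/15 ∈ [9/38, 13/38) → index 3
j=3: u_3=47/120 ∈ [13/38, 1/2) → index 4
j=4: u_4=31/60 ∈ [1/2, 12/19) → index 5
j=5: u_5=77/120 ∈ [12/19, 31/38) → index 6
j=6: u_6=23/30 ∈ [12/19, 31/38) → index 6
j=7: u_7=107/120 ∈ [31/38, 1) → index 7

0 2 3 4 5 6 6 7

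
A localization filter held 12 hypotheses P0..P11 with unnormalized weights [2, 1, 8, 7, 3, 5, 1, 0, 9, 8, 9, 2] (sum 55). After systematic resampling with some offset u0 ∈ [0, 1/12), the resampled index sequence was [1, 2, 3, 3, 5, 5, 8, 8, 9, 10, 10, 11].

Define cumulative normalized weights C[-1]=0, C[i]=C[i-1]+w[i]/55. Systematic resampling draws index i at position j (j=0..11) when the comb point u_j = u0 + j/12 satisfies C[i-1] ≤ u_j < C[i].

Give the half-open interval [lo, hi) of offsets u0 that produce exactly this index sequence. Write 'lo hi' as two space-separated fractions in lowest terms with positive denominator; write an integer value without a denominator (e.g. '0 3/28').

C = [2/55, 3/55, 1/5, 18/55, 21/55, 26/55, 27/55, 27/55, 36/55, 4/5, 53/55, 1]
j=0 picked index 1: u0 ∈ [2/55, 3/55)
j=1 picked index 2: u0 ∈ [-19/660, 7/60)
j=2 picked index 3: u0 ∈ [1/30, 53/330)
j=3 picked index 3: u0 ∈ [-1/20, 17/220)
j=4 picked index 5: u0 ∈ [8/165, 23/165)
j=5 picked index 5: u0 ∈ [-23/660, 37/660)
j=6 picked index 8: u0 ∈ [-1/110, 17/110)
j=7 picked index 8: u0 ∈ [-61/660, 47/660)
j=8 picked index 9: u0 ∈ [-2/165, 2/15)
j=9 picked index 10: u0 ∈ [1/20, 47/220)
j=10 picked index 10: u0 ∈ [-1/30, 43/330)
j=11 picked index 11: u0 ∈ [31/660, 1/12)
intersection: [1/20, 3/55)

1/20 3/55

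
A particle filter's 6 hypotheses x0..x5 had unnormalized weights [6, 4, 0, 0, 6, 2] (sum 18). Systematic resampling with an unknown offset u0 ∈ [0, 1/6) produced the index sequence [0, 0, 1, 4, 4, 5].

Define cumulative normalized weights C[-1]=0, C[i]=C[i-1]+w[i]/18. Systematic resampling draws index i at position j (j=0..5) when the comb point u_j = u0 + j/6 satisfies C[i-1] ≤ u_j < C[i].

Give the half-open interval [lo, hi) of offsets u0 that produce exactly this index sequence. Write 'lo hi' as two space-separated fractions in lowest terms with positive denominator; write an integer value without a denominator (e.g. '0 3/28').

C = [1/3, 5/9, 5/9, 5/9, 8/9, 1]
j=0 picked index 0: u0 ∈ [0, 1/3)
j=1 picked index 0: u0 ∈ [-1/6, 1/6)
j=2 picked index 1: u0 ∈ [0, 2/9)
j=3 picked index 4: u0 ∈ [1/18, 7/18)
j=4 picked index 4: u0 ∈ [-1/9, 2/9)
j=5 picked index 5: u0 ∈ [1/18, 1/6)
intersection: [1/18, 1/6)

1/18 1/6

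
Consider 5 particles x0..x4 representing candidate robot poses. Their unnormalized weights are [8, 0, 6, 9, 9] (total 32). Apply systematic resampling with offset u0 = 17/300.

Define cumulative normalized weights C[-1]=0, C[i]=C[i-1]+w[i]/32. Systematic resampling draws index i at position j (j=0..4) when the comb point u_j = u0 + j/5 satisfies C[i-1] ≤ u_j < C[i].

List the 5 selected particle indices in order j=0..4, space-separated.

0 2 3 3 4

C = [1/4, 1/4, 7/16, 23/32, 1]
j=0: u_0=17/300 ∈ [0, 1/4) → index 0
j=1: u_1=77/300 ∈ [1/4, 7/16) → index 2
j=2: u_2=137/300 ∈ [7/16, 23/32) → index 3
j=3: u_3=197/300 ∈ [7/16, 23/32) → index 3
j=4: u_4=257/300 ∈ [23/32, 1) → index 4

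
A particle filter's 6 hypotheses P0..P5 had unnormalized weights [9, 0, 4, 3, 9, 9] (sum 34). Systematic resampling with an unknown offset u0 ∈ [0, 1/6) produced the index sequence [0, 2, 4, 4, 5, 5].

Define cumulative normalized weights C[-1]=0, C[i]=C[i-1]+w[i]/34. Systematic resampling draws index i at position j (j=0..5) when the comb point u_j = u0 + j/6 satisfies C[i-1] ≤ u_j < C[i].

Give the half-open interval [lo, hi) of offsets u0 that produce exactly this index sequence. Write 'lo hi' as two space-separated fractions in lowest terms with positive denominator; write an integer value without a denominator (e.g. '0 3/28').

C = [9/34, 9/34, 13/34, 8/17, 25/34, 1]
j=0 picked index 0: u0 ∈ [0, 9/34)
j=1 picked index 2: u0 ∈ [5/51, 11/51)
j=2 picked index 4: u0 ∈ [7/51, 41/102)
j=3 picked index 4: u0 ∈ [-1/34, 4/17)
j=4 picked index 5: u0 ∈ [7/102, 1/3)
j=5 picked index 5: u0 ∈ [-5/51, 1/6)
intersection: [7/51, 1/6)

7/51 1/6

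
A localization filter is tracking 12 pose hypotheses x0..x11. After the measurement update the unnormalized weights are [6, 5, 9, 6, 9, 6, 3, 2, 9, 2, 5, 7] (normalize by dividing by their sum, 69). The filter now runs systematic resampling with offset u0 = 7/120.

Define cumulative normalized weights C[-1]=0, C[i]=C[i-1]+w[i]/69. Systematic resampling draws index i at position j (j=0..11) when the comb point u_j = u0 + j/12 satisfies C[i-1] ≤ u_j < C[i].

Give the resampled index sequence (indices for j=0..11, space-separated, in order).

C = [2/23, 11/69, 20/69, 26/69, 35/69, 41/69, 44/69, 2/3, 55/69, 19/23, 62/69, 1]
j=0: u_0=7/120 ∈ [0, 2/23) → index 0
j=1: u_1=17/120 ∈ [2/23, 11/69) → index 1
j=2: u_2=9/40 ∈ [11/69, 20/69) → index 2
j=3: u_3=37/120 ∈ [20/69, 26/69) → index 3
j=4: u_4=47/120 ∈ [26/69, 35/69) → index 4
j=5: u_5=19/40 ∈ [26/69, 35/69) → index 4
j=6: u_6=67/120 ∈ [35/69, 41/69) → index 5
j=7: u_7=77/120 ∈ [44/69, 2/3) → index 7
j=8: u_8=29/40 ∈ [2/3, 55/69) → index 8
j=9: u_9=97/120 ∈ [55/69, 19/23) → index 9
j=10: u_10=107/120 ∈ [19/23, 62/69) → index 10
j=11: u_11=39/40 ∈ [62/69, 1) → index 11

0 1 2 3 4 4 5 7 8 9 10 11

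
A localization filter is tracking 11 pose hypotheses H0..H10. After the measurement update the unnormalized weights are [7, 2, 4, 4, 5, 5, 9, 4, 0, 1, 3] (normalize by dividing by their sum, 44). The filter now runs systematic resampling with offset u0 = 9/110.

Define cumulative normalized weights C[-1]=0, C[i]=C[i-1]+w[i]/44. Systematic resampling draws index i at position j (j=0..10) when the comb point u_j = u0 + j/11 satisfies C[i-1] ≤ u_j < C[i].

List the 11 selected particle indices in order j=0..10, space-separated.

0 1 2 3 4 5 6 6 6 7 10

C = [7/44, 9/44, 13/44, 17/44, 1/2, 27/44, 9/11, 10/11, 10/11, 41/44, 1]
j=0: u_0=9/110 ∈ [0, 7/44) → index 0
j=1: u_1=19/110 ∈ [7/44, 9/44) → index 1
j=2: u_2=29/110 ∈ [9/44, 13/44) → index 2
j=3: u_3=39/110 ∈ [13/44, 17/44) → index 3
j=4: u_4=49/110 ∈ [17/44, 1/2) → index 4
j=5: u_5=59/110 ∈ [1/2, 27/44) → index 5
j=6: u_6=69/110 ∈ [27/44, 9/11) → index 6
j=7: u_7=79/110 ∈ [27/44, 9/11) → index 6
j=8: u_8=89/110 ∈ [27/44, 9/11) → index 6
j=9: u_9=9/10 ∈ [9/11, 10/11) → index 7
j=10: u_10=109/110 ∈ [41/44, 1) → index 10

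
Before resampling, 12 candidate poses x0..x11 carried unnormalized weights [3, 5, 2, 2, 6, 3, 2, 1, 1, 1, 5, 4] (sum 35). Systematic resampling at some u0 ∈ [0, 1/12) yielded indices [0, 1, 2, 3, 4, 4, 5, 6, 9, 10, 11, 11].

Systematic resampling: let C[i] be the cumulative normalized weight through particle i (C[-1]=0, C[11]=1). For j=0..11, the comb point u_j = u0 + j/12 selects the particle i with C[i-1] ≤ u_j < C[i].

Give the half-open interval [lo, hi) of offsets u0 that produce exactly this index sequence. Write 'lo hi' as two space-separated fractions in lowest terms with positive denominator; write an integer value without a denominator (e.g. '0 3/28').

13/210 31/420

C = [3/35, 8/35, 2/7, 12/35, 18/35, 3/5, 23/35, 24/35, 5/7, 26/35, 31/35, 1]
j=0 picked index 0: u0 ∈ [0, 3/35)
j=1 picked index 1: u0 ∈ [1/420, 61/420)
j=2 picked index 2: u0 ∈ [13/210, 5/42)
j=3 picked index 3: u0 ∈ [1/28, 13/140)
j=4 picked index 4: u0 ∈ [1/105, 19/105)
j=5 picked index 4: u0 ∈ [-31/420, 41/420)
j=6 picked index 5: u0 ∈ [1/70, 1/10)
j=7 picked index 6: u0 ∈ [1/60, 31/420)
j=8 picked index 9: u0 ∈ [1/21, 8/105)
j=9 picked index 10: u0 ∈ [-1/140, 19/140)
j=10 picked index 11: u0 ∈ [11/210, 1/6)
j=11 picked index 11: u0 ∈ [-13/420, 1/12)
intersection: [13/210, 31/420)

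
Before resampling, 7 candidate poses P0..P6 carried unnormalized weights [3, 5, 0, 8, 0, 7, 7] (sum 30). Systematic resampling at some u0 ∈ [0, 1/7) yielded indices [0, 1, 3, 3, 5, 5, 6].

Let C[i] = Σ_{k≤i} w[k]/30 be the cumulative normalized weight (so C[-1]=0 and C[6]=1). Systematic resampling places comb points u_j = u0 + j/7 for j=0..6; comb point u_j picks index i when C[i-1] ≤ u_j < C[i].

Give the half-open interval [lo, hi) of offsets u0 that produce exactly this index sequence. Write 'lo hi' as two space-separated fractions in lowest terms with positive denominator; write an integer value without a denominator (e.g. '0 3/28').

0 11/210

C = [1/10, 4/15, 4/15, 8/15, 8/15, 23/30, 1]
j=0 picked index 0: u0 ∈ [0, 1/10)
j=1 picked index 1: u0 ∈ [-3/70, 13/105)
j=2 picked index 3: u0 ∈ [-2/105, 26/105)
j=3 picked index 3: u0 ∈ [-17/105, 11/105)
j=4 picked index 5: u0 ∈ [-4/105, 41/210)
j=5 picked index 5: u0 ∈ [-19/105, 11/210)
j=6 picked index 6: u0 ∈ [-19/210, 1/7)
intersection: [0, 11/210)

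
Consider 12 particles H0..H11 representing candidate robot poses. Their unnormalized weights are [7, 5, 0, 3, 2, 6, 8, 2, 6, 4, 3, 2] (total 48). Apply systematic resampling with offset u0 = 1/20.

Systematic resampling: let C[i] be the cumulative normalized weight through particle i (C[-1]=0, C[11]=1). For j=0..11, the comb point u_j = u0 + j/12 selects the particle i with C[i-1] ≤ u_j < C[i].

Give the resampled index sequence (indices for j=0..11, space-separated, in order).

C = [7/48, 1/4, 1/4, 5/16, 17/48, 23/48, 31/48, 11/16, 13/16, 43/48, 23/24, 1]
j=0: u_0=1/20 ∈ [0, 7/48) → index 0
j=1: u_1=2/15 ∈ [0, 7/48) → index 0
j=2: u_2=13/60 ∈ [7/48, 1/4) → index 1
j=3: u_3=3/10 ∈ [1/4, 5/16) → index 3
j=4: u_4=23/60 ∈ [17/48, 23/48) → index 5
j=5: u_5=7/15 ∈ [17/48, 23/48) → index 5
j=6: u_6=11/20 ∈ [23/48, 31/48) → index 6
j=7: u_7=19/30 ∈ [23/48, 31/48) → index 6
j=8: u_8=43/60 ∈ [11/16, 13/16) → index 8
j=9: u_9=4/5 ∈ [11/16, 13/16) → index 8
j=10: u_10=53/60 ∈ [13/16, 43/48) → index 9
j=11: u_11=29/30 ∈ [23/24, 1) → index 11

0 0 1 3 5 5 6 6 8 8 9 11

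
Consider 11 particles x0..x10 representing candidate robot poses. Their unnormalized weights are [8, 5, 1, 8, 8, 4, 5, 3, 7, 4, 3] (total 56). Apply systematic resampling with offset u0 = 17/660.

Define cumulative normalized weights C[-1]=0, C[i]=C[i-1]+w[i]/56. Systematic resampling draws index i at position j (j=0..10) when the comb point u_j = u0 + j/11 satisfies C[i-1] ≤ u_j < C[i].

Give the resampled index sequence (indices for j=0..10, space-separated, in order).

C = [1/7, 13/56, 1/4, 11/28, 15/28, 17/28, 39/56, 3/4, 7/8, 53/56, 1]
j=0: u_0=17/660 ∈ [0, 1/7) → index 0
j=1: u_1=7/60 ∈ [0, 1/7) → index 0
j=2: u_2=137/660 ∈ [1/7, 13/56) → index 1
j=3: u_3=197/660 ∈ [1/4, 11/28) → index 3
j=4: u_4=257/660 ∈ [1/4, 11/28) → index 3
j=5: u_5=317/660 ∈ [11/28, 15/28) → index 4
j=6: u_6=377/660 ∈ [15/28, 17/28) → index 5
j=7: u_7=437/660 ∈ [17/28, 39/56) → index 6
j=8: u_8=497/660 ∈ [3/4, 7/8) → index 8
j=9: u_9=557/660 ∈ [3/4, 7/8) → index 8
j=10: u_10=617/660 ∈ [7/8, 53/56) → index 9

0 0 1 3 3 4 5 6 8 8 9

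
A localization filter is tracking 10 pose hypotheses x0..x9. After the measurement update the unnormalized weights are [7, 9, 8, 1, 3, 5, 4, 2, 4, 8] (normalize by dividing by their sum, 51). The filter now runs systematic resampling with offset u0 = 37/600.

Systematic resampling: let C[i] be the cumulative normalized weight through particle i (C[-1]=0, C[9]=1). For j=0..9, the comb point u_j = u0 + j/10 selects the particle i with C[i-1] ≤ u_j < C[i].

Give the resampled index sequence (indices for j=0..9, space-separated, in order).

0 1 1 2 2 5 6 7 9 9

C = [7/51, 16/51, 8/17, 25/51, 28/51, 11/17, 37/51, 13/17, 43/51, 1]
j=0: u_0=37/600 ∈ [0, 7/51) → index 0
j=1: u_1=97/600 ∈ [7/51, 16/51) → index 1
j=2: u_2=157/600 ∈ [7/51, 16/51) → index 1
j=3: u_3=217/600 ∈ [16/51, 8/17) → index 2
j=4: u_4=277/600 ∈ [16/51, 8/17) → index 2
j=5: u_5=337/600 ∈ [28/51, 11/17) → index 5
j=6: u_6=397/600 ∈ [11/17, 37/51) → index 6
j=7: u_7=457/600 ∈ [37/51, 13/17) → index 7
j=8: u_8=517/600 ∈ [43/51, 1) → index 9
j=9: u_9=577/600 ∈ [43/51, 1) → index 9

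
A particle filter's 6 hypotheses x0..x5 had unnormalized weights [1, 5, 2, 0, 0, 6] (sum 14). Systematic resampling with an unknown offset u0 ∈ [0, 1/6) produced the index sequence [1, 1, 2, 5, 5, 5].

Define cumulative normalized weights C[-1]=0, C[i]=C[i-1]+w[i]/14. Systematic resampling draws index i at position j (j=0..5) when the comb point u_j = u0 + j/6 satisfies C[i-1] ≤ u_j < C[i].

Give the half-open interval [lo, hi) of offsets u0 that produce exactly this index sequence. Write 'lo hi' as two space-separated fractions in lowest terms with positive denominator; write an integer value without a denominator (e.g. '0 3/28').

C = [1/14, 3/7, 4/7, 4/7, 4/7, 1]
j=0 picked index 1: u0 ∈ [1/14, 3/7)
j=1 picked index 1: u0 ∈ [-2/21, 11/42)
j=2 picked index 2: u0 ∈ [2/21, 5/21)
j=3 picked index 5: u0 ∈ [1/14, 1/2)
j=4 picked index 5: u0 ∈ [-2/21, 1/3)
j=5 picked index 5: u0 ∈ [-11/42, 1/6)
intersection: [2/21, 1/6)

2/21 1/6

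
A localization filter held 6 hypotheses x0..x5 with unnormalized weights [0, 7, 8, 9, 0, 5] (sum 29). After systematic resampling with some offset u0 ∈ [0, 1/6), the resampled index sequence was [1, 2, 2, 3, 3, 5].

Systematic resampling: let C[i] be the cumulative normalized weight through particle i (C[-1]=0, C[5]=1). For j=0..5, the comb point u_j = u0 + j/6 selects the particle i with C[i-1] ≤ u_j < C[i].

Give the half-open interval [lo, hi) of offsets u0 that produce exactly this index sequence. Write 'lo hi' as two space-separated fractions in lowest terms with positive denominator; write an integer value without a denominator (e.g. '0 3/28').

13/174 14/87

C = [0, 7/29, 15/29, 24/29, 24/29, 1]
j=0 picked index 1: u0 ∈ [0, 7/29)
j=1 picked index 2: u0 ∈ [13/174, 61/174)
j=2 picked index 2: u0 ∈ [-8/87, 16/87)
j=3 picked index 3: u0 ∈ [1/58, 19/58)
j=4 picked index 3: u0 ∈ [-13/87, 14/87)
j=5 picked index 5: u0 ∈ [-1/174, 1/6)
intersection: [13/174, 14/87)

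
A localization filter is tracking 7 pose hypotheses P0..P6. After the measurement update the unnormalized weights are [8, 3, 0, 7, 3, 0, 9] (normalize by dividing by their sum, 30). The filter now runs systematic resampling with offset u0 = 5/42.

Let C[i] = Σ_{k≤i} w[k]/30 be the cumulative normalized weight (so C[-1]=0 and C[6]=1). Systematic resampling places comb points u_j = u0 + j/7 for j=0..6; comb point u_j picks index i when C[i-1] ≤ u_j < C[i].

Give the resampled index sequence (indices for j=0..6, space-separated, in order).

C = [4/15, 11/30, 11/30, 3/5, 7/10, 7/10, 1]
j=0: u_0=5/42 ∈ [0, 4/15) → index 0
j=1: u_1=11/42 ∈ [0, 4/15) → index 0
j=2: u_2=17/42 ∈ [11/30, 3/5) → index 3
j=3: u_3=23/42 ∈ [11/30, 3/5) → index 3
j=4: u_4=29/42 ∈ [3/5, 7/10) → index 4
j=5: u_5=5/6 ∈ [7/10, 1) → index 6
j=6: u_6=41/42 ∈ [7/10, 1) → index 6

0 0 3 3 4 6 6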